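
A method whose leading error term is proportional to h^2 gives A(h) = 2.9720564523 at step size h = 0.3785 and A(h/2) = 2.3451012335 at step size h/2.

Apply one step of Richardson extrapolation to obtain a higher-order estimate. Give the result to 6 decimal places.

With r = 2 the leading error scales as h^2, so the weight is 2^2 = 4.
Numerator 4×A(h/2) − A(h) = 4×2.3451012335 − 2.9720564523 = 6.4083484817
Denominator 4 − 1 = 3.
So the Richardson estimate is 2.1361161606.

2.136116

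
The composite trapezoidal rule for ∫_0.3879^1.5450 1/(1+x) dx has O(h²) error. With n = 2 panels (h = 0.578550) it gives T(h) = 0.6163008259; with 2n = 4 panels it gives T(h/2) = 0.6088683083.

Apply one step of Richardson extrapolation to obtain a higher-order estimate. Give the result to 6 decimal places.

0.606391

Order 2 gives 2^r = 4 and 2^r − 1 = 3.
4·0.6088683083 = 2.4354732332; subtract 0.6163008259 → 1.8191724073
R = 1.8191724073/3 = 0.6063908024
Shift from A(h/2): −0.0024775059.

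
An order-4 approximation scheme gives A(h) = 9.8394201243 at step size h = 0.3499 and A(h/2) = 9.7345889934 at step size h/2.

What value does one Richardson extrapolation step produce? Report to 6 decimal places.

Method order is 4; weight 2^4 = 16.
16·9.7345889934 = 155.7534238944; 155.7534238944 − 9.8394201243 = 145.9140037701
Divide by 2^4 − 1 = 15.
145.9140037701 ÷ 15 = 9.7276002513
Correction |R − A(h/2)| = 6.989e-03; gap |A(h/2) − A(h)| = 1.048e-01.

9.727600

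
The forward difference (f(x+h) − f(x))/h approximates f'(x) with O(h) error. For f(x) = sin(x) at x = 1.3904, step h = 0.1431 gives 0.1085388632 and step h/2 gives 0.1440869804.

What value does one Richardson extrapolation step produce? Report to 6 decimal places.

0.179635

Method order is 1; weight 2^1 = 2.
Top: 2(0.1440869804) − (0.1085388632) = 0.1796350976
(2*0.1440869804 − 0.1085388632)/(2 − 1) = 0.1796350976
Correction |R − A(h/2)| = 3.555e-02; gap |A(h/2) − A(h)| = 3.555e-02.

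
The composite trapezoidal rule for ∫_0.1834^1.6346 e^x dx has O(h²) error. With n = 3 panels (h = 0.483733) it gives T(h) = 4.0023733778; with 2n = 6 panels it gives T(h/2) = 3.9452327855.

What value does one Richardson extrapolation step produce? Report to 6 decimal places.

Method order is 2; weight 2^2 = 4.
4·3.9452327855 − 4.0023733778 = 11.7785577642
R = 11.7785577642/3 = 3.9261859214

3.926186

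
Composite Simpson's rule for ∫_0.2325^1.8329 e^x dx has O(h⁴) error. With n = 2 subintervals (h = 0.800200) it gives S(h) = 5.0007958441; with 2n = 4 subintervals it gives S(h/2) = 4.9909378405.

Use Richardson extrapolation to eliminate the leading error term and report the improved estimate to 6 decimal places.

r = 4, so 2^r = 16.
16*4.9909378405 − 5.0007958441 = 74.8542096039
(16*4.9909378405 − 5.0007958441)/(16 − 1) = 4.9902806403

4.990281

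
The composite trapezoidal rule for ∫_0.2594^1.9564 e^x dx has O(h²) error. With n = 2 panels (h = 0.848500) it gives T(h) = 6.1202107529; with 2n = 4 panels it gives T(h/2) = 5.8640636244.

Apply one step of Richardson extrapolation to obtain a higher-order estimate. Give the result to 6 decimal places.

5.778681

Order 2 gives 2^r = 4 and 2^r − 1 = 3.
2^2 × A(h/2) = 23.4562544976; minus A(h) gives 17.3360437447.
Denominator 4 − 1 = 3.
(4 × 5.8640636244 − 6.1202107529)/(4 − 1) = 5.7786812482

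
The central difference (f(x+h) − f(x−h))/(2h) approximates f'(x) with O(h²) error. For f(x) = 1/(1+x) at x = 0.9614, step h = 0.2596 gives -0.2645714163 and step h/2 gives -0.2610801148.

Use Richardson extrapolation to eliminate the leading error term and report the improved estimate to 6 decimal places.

-0.259916

With r = 2 the leading error scales as h^2, so the weight is 2^2 = 4.
Numerator 4·A(h/2) − A(h) = 4·(-0.2610801148) − (-0.2645714163) = -0.7797490429
R = (-0.7797490429)/3 = -0.2599163476
Gap between inputs: 3.491e-03; correction applied: +0.0011637672.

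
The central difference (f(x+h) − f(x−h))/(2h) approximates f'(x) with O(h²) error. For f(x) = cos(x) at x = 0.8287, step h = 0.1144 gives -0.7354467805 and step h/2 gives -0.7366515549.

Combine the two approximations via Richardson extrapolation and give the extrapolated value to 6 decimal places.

With r = 2 the leading error scales as h^2, so the weight is 2^2 = 4.
4×(-0.7366515549) = -2.9466062196; (-2.9466062196) − (-0.7354467805) = -2.2111594391
R = (-2.2111594391)/3 = -0.7370531464
Gap between inputs: 1.205e-03; correction applied: −0.0004015915.

-0.737053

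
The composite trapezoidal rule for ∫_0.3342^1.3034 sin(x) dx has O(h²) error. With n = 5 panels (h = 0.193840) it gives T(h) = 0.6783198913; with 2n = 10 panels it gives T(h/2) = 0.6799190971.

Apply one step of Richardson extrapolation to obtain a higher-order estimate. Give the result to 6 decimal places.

Leading term ∝ h^2; use weight 4 = 2^2.
4*0.6799190971 − 0.6783198913 = 2.0413564971
Denominator 4 − 1 = 3.
So the Richardson estimate is 0.6804521657.
Gap between inputs: 1.599e-03; correction applied: +0.0005330686.

0.680452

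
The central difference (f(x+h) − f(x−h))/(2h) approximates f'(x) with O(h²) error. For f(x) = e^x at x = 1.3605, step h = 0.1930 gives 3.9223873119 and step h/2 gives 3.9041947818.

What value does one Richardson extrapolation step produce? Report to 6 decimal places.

r = 2: numerator weight 4, denominator 3.
2^2·A(h/2) = 15.6167791272; minus A(h) gives 11.6943918153.
Divide by 2^2 − 1 = 3.
R = 11.6943918153/3 = 3.8981306051
Correction |R − A(h/2)| = 6.064e-03; gap |A(h/2) − A(h)| = 1.819e-02.

3.898131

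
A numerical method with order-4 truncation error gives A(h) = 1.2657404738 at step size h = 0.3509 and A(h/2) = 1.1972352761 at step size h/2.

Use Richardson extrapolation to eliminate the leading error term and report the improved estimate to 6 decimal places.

Leading term ∝ h^4; use weight 16 = 2^4.
Top: 16(1.1972352761) − (1.2657404738) = 17.8900239438
Extrapolated: 17.8900239438 / 15 = 1.1926682629

1.192668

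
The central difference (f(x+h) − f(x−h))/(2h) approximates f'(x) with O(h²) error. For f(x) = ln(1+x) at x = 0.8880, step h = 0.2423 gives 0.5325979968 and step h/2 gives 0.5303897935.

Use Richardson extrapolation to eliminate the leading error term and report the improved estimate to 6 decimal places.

Method order is 2; weight 2^2 = 4.
Difference of the inputs: 0.5303897935 − 0.5325979968 = -0.0022082033
Correction (A(h/2) − A(h))/(4 − 1) = (-0.0022082033)/3 = -0.0007360678
R = 0.5303897935 − 0.0007360678 = 0.5296537257

0.529654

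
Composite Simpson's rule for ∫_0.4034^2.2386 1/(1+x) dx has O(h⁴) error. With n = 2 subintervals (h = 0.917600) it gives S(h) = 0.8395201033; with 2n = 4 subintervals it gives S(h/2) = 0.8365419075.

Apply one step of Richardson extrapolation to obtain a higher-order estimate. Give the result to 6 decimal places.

r = 4, so 2^r = 16.
16 × 0.8365419075 = 13.3846705200; subtract 0.8395201033 → 12.5451504167
Denominator 16 − 1 = 15.
Result: 0.8363433611

0.836343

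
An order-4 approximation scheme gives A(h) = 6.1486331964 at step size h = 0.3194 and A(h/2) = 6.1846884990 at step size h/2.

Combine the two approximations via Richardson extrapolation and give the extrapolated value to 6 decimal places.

6.187092

With r = 4 the leading error scales as h^4, so the weight is 2^4 = 16.
A(h/2) − A(h) = 6.1846884990 − 6.1486331964 = 0.0360553026
Divide by 2^4 − 1 = 15: 0.0360553026/15 = 0.0024036868
R = A(h/2) + (A(h/2) − A(h))/15 = 6.1846884990 + 0.0024036868 = 6.1870921858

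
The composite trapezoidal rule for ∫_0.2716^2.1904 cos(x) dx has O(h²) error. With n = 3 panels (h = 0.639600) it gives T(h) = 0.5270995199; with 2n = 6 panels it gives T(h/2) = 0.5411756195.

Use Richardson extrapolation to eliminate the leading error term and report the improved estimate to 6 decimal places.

0.545868

Error is O(h^2); halving h shrinks it by 2^2 = 4.
4 × 0.5411756195 − 0.5270995199 = 1.6376029581
1.6376029581 ÷ 3 = 0.5458676527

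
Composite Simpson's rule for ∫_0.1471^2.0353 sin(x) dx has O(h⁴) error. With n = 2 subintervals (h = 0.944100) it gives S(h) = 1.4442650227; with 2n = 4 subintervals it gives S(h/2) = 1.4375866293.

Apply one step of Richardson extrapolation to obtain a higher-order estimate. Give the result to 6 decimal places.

With r = 4 the leading error scales as h^4, so the weight is 2^4 = 16.
Top: 16(1.4375866293) − (1.4442650227) = 21.5571210461
21.5571210461 ÷ 15 = 1.4371414031

1.437141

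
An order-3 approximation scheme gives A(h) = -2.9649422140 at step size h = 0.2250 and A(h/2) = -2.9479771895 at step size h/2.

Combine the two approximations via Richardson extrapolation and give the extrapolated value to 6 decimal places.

-2.945554

Leading term ∝ h^3; use weight 8 = 2^3.
A(h/2) − A(h) = -2.9479771895 − (-2.9649422140) = 0.0169650245
Correction (A(h/2) − A(h))/(8 − 1) = 0.0169650245/7 = 0.0024235749
R = A(h/2) + (A(h/2) − A(h))/7 = -2.9479771895 + 0.0024235749 = -2.9455536146
Shift from A(h/2): +0.0024235749.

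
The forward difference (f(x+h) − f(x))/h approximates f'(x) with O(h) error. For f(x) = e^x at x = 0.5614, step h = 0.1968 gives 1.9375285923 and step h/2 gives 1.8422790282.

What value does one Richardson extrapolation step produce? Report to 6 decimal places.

Leading term ∝ h^1; use weight 2 = 2^1.
Weighted: 3.6845580564 − 1.9375285923 = 1.7470294641
Extrapolated: 1.7470294641 / 1 = 1.7470294641

1.747029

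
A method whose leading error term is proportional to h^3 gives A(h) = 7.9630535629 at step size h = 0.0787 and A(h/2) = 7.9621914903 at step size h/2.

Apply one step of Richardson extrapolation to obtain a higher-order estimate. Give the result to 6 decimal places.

The method has order 3: 2^3 = 8.
8*7.9621914903 = 63.6975319224; subtract 7.9630535629 → 55.7344783595
(8*7.9621914903 − 7.9630535629)/(8 − 1) = 7.9620683371

7.962068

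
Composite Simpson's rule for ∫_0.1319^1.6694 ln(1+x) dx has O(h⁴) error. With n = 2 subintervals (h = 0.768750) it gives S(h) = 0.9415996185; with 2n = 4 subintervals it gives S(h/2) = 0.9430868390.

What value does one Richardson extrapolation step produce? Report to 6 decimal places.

Order 4 gives 2^r = 16 and 2^r − 1 = 15.
Numerator 16×A(h/2) − A(h) = 16×0.9430868390 − 0.9415996185 = 14.1477898055
Denominator 16 − 1 = 15.
So the Richardson estimate is 0.9431859870.
Correction |R − A(h/2)| = 9.915e-05; gap |A(h/2) − A(h)| = 1.487e-03.

0.943186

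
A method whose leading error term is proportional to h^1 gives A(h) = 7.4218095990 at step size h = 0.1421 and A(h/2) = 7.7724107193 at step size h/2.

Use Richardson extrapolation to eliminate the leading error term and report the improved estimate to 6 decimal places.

The method has order 1: 2^1 = 2.
Weighted: 15.5448214386 − 7.4218095990 = 8.1230118396
8.1230118396 ÷ 1 = 8.1230118396

8.123012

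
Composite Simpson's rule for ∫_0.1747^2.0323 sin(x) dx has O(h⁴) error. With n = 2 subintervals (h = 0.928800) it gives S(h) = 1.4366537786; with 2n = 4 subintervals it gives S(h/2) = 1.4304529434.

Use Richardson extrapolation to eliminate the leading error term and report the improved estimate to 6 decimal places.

1.430040

With r = 4 the leading error scales as h^4, so the weight is 2^4 = 16.
Difference of the inputs: 1.4304529434 − 1.4366537786 = -0.0062008352
Correction (A(h/2) − A(h))/(16 − 1) = (-0.0062008352)/15 = -0.0004133890
R = A(h/2) + (A(h/2) − A(h))/15 = 1.4304529434 − 0.0004133890 = 1.4300395544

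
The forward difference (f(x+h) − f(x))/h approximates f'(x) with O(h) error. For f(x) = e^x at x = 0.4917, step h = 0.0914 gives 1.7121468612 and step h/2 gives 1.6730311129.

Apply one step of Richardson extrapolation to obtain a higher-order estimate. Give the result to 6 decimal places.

Leading term ∝ h^1; use weight 2 = 2^1.
Numerator 2·A(h/2) − A(h) = 2·1.6730311129 − 1.7121468612 = 1.6339153646
R = 1.6339153646/1 = 1.6339153646
Gap between inputs: 3.912e-02; correction applied: −0.0391157483.

1.633915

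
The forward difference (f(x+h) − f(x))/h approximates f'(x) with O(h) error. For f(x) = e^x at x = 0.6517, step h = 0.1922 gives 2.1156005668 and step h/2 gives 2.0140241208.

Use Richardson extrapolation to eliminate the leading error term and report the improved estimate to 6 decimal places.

1.912448

Error is O(h^1); halving h shrinks it by 2^1 = 2.
Top: 2(2.0140241208) − (2.1156005668) = 1.9124476748
Divide by 2^1 − 1 = 1.
So the Richardson estimate is 1.9124476748.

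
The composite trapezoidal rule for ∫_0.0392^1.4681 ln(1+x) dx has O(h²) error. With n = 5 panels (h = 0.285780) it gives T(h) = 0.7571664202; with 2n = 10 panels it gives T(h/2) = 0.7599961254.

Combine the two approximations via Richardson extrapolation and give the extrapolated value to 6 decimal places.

Leading term ∝ h^2; use weight 4 = 2^2.
4·0.7599961254 = 3.0399845016; 3.0399845016 − 0.7571664202 = 2.2828180814
(4·0.7599961254 − 0.7571664202)/(4 − 1) = 0.7609393605
Shift from A(h/2): +0.0009432351.

0.760939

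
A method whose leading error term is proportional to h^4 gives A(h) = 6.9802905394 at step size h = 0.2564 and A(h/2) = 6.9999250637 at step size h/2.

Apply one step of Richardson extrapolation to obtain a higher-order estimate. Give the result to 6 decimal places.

Method order is 4; weight 2^4 = 16.
2^4*A(h/2) = 111.9988010192; minus A(h) gives 105.0185104798.
Denominator 16 − 1 = 15.
105.0185104798 ÷ 15 = 7.0012340320

7.001234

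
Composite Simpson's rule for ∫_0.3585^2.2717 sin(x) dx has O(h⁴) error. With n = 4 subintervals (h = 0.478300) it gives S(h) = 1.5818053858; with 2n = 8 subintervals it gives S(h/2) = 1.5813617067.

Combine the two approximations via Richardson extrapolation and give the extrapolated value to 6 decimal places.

1.581332

r = 4: numerator weight 16, denominator 15.
16 × 1.5813617067 = 25.3017873072; 25.3017873072 − 1.5818053858 = 23.7199819214
(16 × 1.5813617067 − 1.5818053858)/(16 − 1) = 1.5813321281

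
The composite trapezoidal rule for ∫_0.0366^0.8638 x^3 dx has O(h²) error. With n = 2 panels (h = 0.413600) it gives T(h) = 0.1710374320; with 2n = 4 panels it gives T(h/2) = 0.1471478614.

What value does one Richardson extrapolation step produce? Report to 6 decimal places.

Leading term ∝ h^2; use weight 4 = 2^2.
Top: 4(0.1471478614) − (0.1710374320) = 0.4175540136
Denominator 4 − 1 = 3.
Extrapolated: 0.4175540136 / 3 = 0.1391846712
Gap between inputs: 2.389e-02; correction applied: −0.0079631902.

0.139185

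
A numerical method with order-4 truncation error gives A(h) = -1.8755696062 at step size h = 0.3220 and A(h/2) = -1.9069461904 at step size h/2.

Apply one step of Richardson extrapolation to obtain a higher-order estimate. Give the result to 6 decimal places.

-1.909038

r = 4: numerator weight 16, denominator 15.
Numerator 16*A(h/2) − A(h) = 16*(-1.9069461904) − (-1.8755696062) = -28.6355694402
Denominator 16 − 1 = 15.
(-28.6355694402) ÷ 15 = -1.9090379627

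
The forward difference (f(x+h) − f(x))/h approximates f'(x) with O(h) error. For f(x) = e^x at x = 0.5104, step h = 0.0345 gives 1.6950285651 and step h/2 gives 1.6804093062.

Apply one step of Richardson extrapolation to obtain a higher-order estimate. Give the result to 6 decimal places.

1.665790

With r = 1 the leading error scales as h^1, so the weight is 2^1 = 2.
Top: 2(1.6804093062) − (1.6950285651) = 1.6657900473
Divide by 2^1 − 1 = 1.
So the Richardson estimate is 1.6657900473.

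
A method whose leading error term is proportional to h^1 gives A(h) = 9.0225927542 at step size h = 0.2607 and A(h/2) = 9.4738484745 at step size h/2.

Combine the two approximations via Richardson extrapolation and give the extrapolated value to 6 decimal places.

Leading term ∝ h^1; use weight 2 = 2^1.
2^1*A(h/2) = 18.9476969490; minus A(h) gives 9.9251041948.
Extrapolated: 9.9251041948 / 1 = 9.9251041948

9.925104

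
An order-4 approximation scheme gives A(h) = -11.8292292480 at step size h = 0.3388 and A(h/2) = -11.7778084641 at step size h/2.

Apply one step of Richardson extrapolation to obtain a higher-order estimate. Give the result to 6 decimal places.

r = 4: numerator weight 16, denominator 15.
16 × (-11.7778084641) − (-11.8292292480) = -176.6157061776
R = (-176.6157061776)/15 = -11.7743804118

-11.774380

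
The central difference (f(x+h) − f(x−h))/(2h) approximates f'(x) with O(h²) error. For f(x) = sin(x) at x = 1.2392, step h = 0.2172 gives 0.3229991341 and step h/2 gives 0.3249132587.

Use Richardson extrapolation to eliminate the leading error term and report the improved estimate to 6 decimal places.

Error is O(h^2); halving h shrinks it by 2^2 = 4.
Numerator 4 × A(h/2) − A(h) = 4 × 0.3249132587 − 0.3229991341 = 0.9766539007
R = 0.9766539007/3 = 0.3255513002

0.325551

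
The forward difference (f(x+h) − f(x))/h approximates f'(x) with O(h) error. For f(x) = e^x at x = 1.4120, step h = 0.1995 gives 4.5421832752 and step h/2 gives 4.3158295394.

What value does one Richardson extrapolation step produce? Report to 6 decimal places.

4.089476

With r = 1 the leading error scales as h^1, so the weight is 2^1 = 2.
2·4.3158295394 = 8.6316590788; subtract 4.5421832752 → 4.0894758036
Denominator 2 − 1 = 1.
So the Richardson estimate is 4.0894758036.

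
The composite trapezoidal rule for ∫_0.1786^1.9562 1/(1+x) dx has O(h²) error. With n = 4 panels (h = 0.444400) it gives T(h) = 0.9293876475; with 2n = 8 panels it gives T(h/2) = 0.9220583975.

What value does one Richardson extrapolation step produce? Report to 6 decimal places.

r = 2: numerator weight 4, denominator 3.
4·0.9220583975 − 0.9293876475 = 2.7588459425
(4·0.9220583975 − 0.9293876475)/(4 − 1) = 0.9196153142

0.919615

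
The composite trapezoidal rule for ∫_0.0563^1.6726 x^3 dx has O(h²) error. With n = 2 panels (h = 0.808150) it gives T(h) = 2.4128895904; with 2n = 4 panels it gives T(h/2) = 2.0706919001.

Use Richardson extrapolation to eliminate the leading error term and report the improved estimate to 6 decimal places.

r = 2, so 2^r = 4.
Top: 4(2.0706919001) − (2.4128895904) = 5.8698780100
R = 5.8698780100/3 = 1.9566260033

1.956626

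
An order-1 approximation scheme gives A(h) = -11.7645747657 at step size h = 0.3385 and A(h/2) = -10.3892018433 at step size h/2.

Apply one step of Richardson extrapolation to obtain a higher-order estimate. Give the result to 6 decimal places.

-9.013829

r = 1: numerator weight 2, denominator 1.
Top: 2(-10.3892018433) − (-11.7645747657) = -9.0138289209
R = (-9.0138289209)/1 = -9.0138289209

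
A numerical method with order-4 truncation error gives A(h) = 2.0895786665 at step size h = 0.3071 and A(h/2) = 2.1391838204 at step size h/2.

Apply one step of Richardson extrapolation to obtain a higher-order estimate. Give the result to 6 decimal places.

Method order is 4; weight 2^4 = 16.
Difference of the inputs: 2.1391838204 − 2.0895786665 = 0.0496051539
Correction (A(h/2) − A(h))/(16 − 1) = 0.0496051539/15 = 0.0033070103
R = 2.1391838204 + 0.0033070103 = 2.1424908307

2.142491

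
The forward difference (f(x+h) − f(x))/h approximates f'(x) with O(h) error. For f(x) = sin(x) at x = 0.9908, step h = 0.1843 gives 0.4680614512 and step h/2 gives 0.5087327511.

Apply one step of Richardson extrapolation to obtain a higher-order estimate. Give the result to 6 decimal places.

0.549404

With r = 1 the leading error scales as h^1, so the weight is 2^1 = 2.
Difference of the inputs: 0.5087327511 − 0.4680614512 = 0.0406712999
Divide by 2^1 − 1 = 1: 0.0406712999/1 = 0.0406712999
R = 0.5087327511 + 0.0406712999 = 0.5494040510
Gap between inputs: 4.067e-02; correction applied: +0.0406712999.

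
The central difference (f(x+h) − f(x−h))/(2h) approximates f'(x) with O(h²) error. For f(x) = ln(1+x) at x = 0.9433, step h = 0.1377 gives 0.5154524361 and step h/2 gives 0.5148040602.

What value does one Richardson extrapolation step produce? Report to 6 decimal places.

Order 2 gives 2^r = 4 and 2^r − 1 = 3.
4×0.5148040602 = 2.0592162408; 2.0592162408 − 0.5154524361 = 1.5437638047
Divide by 2^2 − 1 = 3.
Result: 0.5145879349

0.514588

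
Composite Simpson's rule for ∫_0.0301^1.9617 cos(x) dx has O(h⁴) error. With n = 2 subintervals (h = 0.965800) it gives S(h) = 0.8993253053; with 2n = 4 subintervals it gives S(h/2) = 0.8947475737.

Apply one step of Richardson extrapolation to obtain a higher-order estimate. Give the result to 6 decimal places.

Error is O(h^4); halving h shrinks it by 2^4 = 16.
Weighted: 14.3159611792 − 0.8993253053 = 13.4166358739
R = 13.4166358739/15 = 0.8944423916

0.894442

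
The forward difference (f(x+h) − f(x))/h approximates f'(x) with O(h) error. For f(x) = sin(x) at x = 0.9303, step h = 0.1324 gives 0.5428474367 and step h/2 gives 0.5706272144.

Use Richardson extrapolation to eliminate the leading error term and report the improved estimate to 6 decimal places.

Method order is 1; weight 2^1 = 2.
2*0.5706272144 = 1.1412544288; subtract 0.5428474367 → 0.5984069921
(2*0.5706272144 − 0.5428474367)/(2 − 1) = 0.5984069921

0.598407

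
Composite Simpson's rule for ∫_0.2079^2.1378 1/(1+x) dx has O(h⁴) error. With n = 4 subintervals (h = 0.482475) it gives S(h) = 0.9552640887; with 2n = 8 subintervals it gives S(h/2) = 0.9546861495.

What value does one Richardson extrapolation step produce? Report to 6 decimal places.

0.954648

Error is O(h^4); halving h shrinks it by 2^4 = 16.
A(h/2) − A(h) = 0.9546861495 − 0.9552640887 = -0.0005779392
Correction (A(h/2) − A(h))/(16 − 1) = (-0.0005779392)/15 = -0.0000385293
R = A(h/2) + (A(h/2) − A(h))/15 = 0.9546861495 − 0.0000385293 = 0.9546476202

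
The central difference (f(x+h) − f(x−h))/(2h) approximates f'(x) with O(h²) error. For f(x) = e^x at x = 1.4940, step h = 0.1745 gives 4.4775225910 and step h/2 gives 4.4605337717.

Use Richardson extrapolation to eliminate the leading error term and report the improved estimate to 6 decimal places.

With r = 2 the leading error scales as h^2, so the weight is 2^2 = 4.
Numerator 4×A(h/2) − A(h) = 4×4.4605337717 − 4.4775225910 = 13.3646124958
R = 13.3646124958/3 = 4.4548708319

4.454871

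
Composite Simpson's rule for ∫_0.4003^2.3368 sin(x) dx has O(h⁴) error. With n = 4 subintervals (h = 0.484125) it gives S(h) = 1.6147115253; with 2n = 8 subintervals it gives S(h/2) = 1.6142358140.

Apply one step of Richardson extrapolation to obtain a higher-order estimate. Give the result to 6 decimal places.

Order 4 gives 2^r = 16 and 2^r − 1 = 15.
16·1.6142358140 − 1.6147115253 = 24.2130614987
Extrapolated: 24.2130614987 / 15 = 1.6142040999
Gap between inputs: 4.757e-04; correction applied: −0.0000317141.

1.614204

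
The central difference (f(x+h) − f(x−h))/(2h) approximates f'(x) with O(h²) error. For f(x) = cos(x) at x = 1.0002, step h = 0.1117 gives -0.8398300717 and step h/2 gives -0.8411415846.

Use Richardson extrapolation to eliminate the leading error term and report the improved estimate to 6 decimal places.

-0.841579

r = 2: numerator weight 4, denominator 3.
2^2 × A(h/2) = -3.3645663384; minus A(h) gives -2.5247362667.
Divide by 2^2 − 1 = 3.
(-2.5247362667) ÷ 3 = -0.8415787556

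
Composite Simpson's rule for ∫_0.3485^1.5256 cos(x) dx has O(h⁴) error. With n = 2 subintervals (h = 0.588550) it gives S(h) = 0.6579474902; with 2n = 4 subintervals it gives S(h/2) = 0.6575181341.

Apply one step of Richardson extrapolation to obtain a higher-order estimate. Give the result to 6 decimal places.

Order 4 gives 2^r = 16 and 2^r − 1 = 15.
16*0.6575181341 = 10.5202901456; 10.5202901456 − 0.6579474902 = 9.8623426554
(16*0.6575181341 − 0.6579474902)/(16 − 1) = 0.6574895104
Shift from A(h/2): −0.0000286237.

0.657490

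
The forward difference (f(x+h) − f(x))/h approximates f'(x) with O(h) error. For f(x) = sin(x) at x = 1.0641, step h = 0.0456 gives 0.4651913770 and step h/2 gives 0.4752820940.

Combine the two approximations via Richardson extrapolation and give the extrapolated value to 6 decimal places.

0.485373

The method has order 1: 2^1 = 2.
2^1·A(h/2) = 0.9505641880; minus A(h) gives 0.4853728110.
Divide by 2^1 − 1 = 1.
0.4853728110 ÷ 1 = 0.4853728110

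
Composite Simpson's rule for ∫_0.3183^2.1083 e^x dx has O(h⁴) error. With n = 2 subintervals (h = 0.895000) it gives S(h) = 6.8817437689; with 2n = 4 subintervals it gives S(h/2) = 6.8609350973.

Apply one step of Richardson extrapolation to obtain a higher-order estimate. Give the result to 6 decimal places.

Error is O(h^4); halving h shrinks it by 2^4 = 16.
16×6.8609350973 = 109.7749615568; 109.7749615568 − 6.8817437689 = 102.8932177879
(16×6.8609350973 − 6.8817437689)/(16 − 1) = 6.8595478525

6.859548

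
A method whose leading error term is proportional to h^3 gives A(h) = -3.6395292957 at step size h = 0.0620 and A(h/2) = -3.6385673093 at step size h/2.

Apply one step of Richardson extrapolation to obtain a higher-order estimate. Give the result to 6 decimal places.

-3.638430

Order 3 gives 2^r = 8 and 2^r − 1 = 7.
8×(-3.6385673093) = -29.1085384744; (-29.1085384744) − (-3.6395292957) = -25.4690091787
(-25.4690091787) ÷ 7 = -3.6384298827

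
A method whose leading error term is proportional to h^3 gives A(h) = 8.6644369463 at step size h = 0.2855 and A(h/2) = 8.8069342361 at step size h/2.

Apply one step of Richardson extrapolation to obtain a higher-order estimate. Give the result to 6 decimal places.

8.827291

Leading term ∝ h^3; use weight 8 = 2^3.
Numerator 8×A(h/2) − A(h) = 8×8.8069342361 − 8.6644369463 = 61.7910369425
(8×8.8069342361 − 8.6644369463)/(8 − 1) = 8.8272909918
Shift from A(h/2): +0.0203567557.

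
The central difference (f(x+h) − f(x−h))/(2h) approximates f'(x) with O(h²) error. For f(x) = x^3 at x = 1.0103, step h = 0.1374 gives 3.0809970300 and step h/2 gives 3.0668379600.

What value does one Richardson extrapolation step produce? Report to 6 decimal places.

With r = 2 the leading error scales as h^2, so the weight is 2^2 = 4.
4·3.0668379600 = 12.2673518400; subtract 3.0809970300 → 9.1863548100
9.1863548100 ÷ 3 = 3.0621182700
Shift from A(h/2): −0.0047196900.

3.062118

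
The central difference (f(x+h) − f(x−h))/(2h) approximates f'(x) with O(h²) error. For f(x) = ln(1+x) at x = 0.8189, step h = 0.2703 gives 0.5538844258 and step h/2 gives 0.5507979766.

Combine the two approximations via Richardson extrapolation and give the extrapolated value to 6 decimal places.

0.549769

Method order is 2; weight 2^2 = 4.
4 × 0.5507979766 − 0.5538844258 = 1.6493074806
Divide by 2^2 − 1 = 3.
Extrapolated: 1.6493074806 / 3 = 0.5497691602
Correction |R − A(h/2)| = 1.029e-03; gap |A(h/2) − A(h)| = 3.086e-03.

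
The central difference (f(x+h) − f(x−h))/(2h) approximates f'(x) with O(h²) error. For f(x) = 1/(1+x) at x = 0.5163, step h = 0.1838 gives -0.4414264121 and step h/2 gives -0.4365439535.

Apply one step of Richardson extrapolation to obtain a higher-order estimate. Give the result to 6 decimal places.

-0.434916

With r = 2 the leading error scales as h^2, so the weight is 2^2 = 4.
4*(-0.4365439535) − (-0.4414264121) = -1.3047494019
(-1.3047494019) ÷ 3 = -0.4349164673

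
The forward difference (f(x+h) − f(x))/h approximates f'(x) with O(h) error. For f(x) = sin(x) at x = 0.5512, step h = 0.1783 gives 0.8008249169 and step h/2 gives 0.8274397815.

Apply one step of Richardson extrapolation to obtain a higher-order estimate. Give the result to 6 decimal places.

0.854055

Order 1 gives 2^r = 2 and 2^r − 1 = 1.
2·0.8274397815 = 1.6548795630; 1.6548795630 − 0.8008249169 = 0.8540546461
Divide by 2^1 − 1 = 1.
Result: 0.8540546461
Correction |R − A(h/2)| = 2.661e-02; gap |A(h/2) − A(h)| = 2.661e-02.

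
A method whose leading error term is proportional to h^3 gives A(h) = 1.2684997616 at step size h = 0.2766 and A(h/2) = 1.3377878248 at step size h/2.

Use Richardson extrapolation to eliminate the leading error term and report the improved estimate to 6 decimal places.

1.347686

Method order is 3; weight 2^3 = 8.
A(h/2) − A(h) = 1.3377878248 − 1.2684997616 = 0.0692880632
Correction (A(h/2) − A(h))/(8 − 1) = 0.0692880632/7 = 0.0098982947
R = 1.3377878248 + 0.0098982947 = 1.3476861195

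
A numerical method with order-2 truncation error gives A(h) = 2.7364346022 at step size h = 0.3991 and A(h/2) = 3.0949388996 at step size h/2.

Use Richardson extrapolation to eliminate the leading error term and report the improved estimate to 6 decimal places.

3.214440

Method order is 2; weight 2^2 = 4.
2^2×A(h/2) = 12.3797555984; minus A(h) gives 9.6433209962.
Denominator 4 − 1 = 3.
(4×3.0949388996 − 2.7364346022)/(4 − 1) = 3.2144403321
Gap between inputs: 3.585e-01; correction applied: +0.1195014325.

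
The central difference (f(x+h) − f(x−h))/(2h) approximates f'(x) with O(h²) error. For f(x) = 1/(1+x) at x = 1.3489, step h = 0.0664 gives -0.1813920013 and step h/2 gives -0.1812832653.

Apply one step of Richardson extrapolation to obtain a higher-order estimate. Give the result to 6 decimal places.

-0.181247

The method has order 2: 2^2 = 4.
2^2*A(h/2) = -0.7251330612; minus A(h) gives -0.5437410599.
Divide by 2^2 − 1 = 3.
Extrapolated: (-0.5437410599) / 3 = -0.1812470200
Shift from A(h/2): +0.0000362453.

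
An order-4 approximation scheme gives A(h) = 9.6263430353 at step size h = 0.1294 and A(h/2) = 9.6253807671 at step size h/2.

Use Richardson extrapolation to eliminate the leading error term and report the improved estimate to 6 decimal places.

r = 4: numerator weight 16, denominator 15.
Numerator 16*A(h/2) − A(h) = 16*9.6253807671 − 9.6263430353 = 144.3797492383
Extrapolated: 144.3797492383 / 15 = 9.6253166159

9.625317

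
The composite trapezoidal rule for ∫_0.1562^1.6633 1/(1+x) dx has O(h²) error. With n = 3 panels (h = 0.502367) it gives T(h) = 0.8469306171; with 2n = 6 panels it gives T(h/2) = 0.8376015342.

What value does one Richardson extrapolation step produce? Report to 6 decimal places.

Error is O(h^2); halving h shrinks it by 2^2 = 4.
4 × 0.8376015342 = 3.3504061368; 3.3504061368 − 0.8469306171 = 2.5034755197
Denominator 4 − 1 = 3.
R = 2.5034755197/3 = 0.8344918399

0.834492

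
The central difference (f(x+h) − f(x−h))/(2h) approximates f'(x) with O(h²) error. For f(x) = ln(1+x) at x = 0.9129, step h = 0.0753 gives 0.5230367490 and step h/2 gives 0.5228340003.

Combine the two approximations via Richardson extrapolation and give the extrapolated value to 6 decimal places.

0.522766

With r = 2 the leading error scales as h^2, so the weight is 2^2 = 4.
Difference of the inputs: 0.5228340003 − 0.5230367490 = -0.0002027487
Correction (A(h/2) − A(h))/(4 − 1) = (-0.0002027487)/3 = -0.0000675829
R = A(h/2) + (A(h/2) − A(h))/3 = 0.5228340003 − 0.0000675829 = 0.5227664174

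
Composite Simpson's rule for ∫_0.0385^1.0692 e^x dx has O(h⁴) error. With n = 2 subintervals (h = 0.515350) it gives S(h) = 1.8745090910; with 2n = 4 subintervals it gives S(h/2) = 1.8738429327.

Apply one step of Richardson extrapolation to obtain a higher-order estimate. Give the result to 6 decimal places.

Order 4 gives 2^r = 16 and 2^r − 1 = 15.
A(h/2) − A(h) = 1.8738429327 − 1.8745090910 = -0.0006661583
Divide by 2^4 − 1 = 15: (-0.0006661583)/15 = -0.0000444106
R = 1.8738429327 − 0.0000444106 = 1.8737985221

1.873799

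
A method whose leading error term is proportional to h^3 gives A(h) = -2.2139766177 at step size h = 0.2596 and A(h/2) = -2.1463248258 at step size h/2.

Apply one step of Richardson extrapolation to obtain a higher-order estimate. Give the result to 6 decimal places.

-2.136660

Leading term ∝ h^3; use weight 8 = 2^3.
Top: 8(-2.1463248258) − (-2.2139766177) = -14.9566219887
Denominator 8 − 1 = 7.
R = (-14.9566219887)/7 = -2.1366602841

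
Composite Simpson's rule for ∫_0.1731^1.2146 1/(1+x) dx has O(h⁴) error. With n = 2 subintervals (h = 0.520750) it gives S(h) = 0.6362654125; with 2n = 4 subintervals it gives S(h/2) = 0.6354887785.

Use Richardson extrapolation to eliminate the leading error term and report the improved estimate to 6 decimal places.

With r = 4 the leading error scales as h^4, so the weight is 2^4 = 16.
16 × 0.6354887785 = 10.1678204560; subtract 0.6362654125 → 9.5315550435
Extrapolated: 9.5315550435 / 15 = 0.6354370029

0.635437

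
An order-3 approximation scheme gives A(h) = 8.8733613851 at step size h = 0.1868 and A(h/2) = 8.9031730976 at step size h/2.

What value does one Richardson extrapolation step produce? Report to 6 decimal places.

Error is O(h^3); halving h shrinks it by 2^3 = 8.
Weighted: 71.2253847808 − 8.8733613851 = 62.3520233957
Denominator 8 − 1 = 7.
Extrapolated: 62.3520233957 / 7 = 8.9074319137

8.907432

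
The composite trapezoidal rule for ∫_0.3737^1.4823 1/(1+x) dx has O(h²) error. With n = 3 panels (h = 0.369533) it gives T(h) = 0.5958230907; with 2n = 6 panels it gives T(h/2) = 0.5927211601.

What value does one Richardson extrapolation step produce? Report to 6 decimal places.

r = 2: numerator weight 4, denominator 3.
A(h/2) − A(h) = 0.5927211601 − 0.5958230907 = -0.0031019306
Correction (A(h/2) − A(h))/(4 − 1) = (-0.0031019306)/3 = -0.0010339769
R = 0.5927211601 − 0.0010339769 = 0.5916871832
Gap between inputs: 3.102e-03; correction applied: −0.0010339769.

0.591687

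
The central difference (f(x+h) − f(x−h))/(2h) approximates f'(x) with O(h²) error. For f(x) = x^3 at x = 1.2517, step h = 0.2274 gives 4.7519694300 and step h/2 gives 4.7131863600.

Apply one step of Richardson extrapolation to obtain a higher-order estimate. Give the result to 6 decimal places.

4.700259

With r = 2 the leading error scales as h^2, so the weight is 2^2 = 4.
Difference of the inputs: 4.7131863600 − 4.7519694300 = -0.0387830700
Divide by 2^2 − 1 = 3: (-0.0387830700)/3 = -0.0129276900
R = 4.7131863600 − 0.0129276900 = 4.7002586700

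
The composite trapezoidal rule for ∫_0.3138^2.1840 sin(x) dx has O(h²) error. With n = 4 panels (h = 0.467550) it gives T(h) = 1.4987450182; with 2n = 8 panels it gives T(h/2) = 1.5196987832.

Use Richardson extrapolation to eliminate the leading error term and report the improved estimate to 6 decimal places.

1.526683

Method order is 2; weight 2^2 = 4.
Weighted: 6.0787951328 − 1.4987450182 = 4.5800501146
4.5800501146 ÷ 3 = 1.5266833715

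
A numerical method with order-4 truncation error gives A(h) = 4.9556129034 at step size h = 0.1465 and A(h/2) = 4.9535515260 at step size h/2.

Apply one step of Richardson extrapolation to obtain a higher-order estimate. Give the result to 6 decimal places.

4.953414

r = 4: numerator weight 16, denominator 15.
Weighted: 79.2568244160 − 4.9556129034 = 74.3012115126
Divide by 2^4 − 1 = 15.
Extrapolated: 74.3012115126 / 15 = 4.9534141008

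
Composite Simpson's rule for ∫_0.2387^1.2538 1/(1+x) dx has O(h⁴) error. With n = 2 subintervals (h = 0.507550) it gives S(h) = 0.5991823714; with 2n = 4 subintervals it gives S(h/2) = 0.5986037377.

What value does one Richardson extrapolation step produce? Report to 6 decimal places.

0.598565

Method order is 4; weight 2^4 = 16.
16*0.5986037377 = 9.5776598032; 9.5776598032 − 0.5991823714 = 8.9784774318
Divide by 2^4 − 1 = 15.
8.9784774318 ÷ 15 = 0.5985651621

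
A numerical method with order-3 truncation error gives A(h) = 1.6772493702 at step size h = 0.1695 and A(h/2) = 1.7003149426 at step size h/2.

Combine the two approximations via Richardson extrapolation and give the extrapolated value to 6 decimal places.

1.703610

Method order is 3; weight 2^3 = 8.
8×1.7003149426 = 13.6025195408; 13.6025195408 − 1.6772493702 = 11.9252701706
11.9252701706 ÷ 7 = 1.7036100244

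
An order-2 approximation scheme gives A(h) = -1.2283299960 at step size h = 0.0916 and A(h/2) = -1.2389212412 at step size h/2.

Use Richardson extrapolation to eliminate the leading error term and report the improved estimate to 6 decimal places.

-1.242452

With r = 2 the leading error scales as h^2, so the weight is 2^2 = 4.
Weighted: (-4.9556849648) − (-1.2283299960) = -3.7273549688
Divide by 2^2 − 1 = 3.
Result: -1.2424516563
Correction |R − A(h/2)| = 3.530e-03; gap |A(h/2) − A(h)| = 1.059e-02.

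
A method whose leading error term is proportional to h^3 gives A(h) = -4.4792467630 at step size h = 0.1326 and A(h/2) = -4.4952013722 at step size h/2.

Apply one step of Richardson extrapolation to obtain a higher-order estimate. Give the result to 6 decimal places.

Error is O(h^3); halving h shrinks it by 2^3 = 8.
8×(-4.4952013722) = -35.9616109776; (-35.9616109776) − (-4.4792467630) = -31.4823642146
Divide by 2^3 − 1 = 7.
Result: -4.4974806021

-4.497481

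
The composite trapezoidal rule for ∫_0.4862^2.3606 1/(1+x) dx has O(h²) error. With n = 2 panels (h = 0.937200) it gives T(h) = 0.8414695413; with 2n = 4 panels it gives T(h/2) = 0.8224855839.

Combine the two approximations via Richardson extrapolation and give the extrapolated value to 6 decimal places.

Order 2 gives 2^r = 4 and 2^r − 1 = 3.
Weighted: 3.2899423356 − 0.8414695413 = 2.4484727943
R = 2.4484727943/3 = 0.8161575981
Correction |R − A(h/2)| = 6.328e-03; gap |A(h/2) − A(h)| = 1.898e-02.

0.816158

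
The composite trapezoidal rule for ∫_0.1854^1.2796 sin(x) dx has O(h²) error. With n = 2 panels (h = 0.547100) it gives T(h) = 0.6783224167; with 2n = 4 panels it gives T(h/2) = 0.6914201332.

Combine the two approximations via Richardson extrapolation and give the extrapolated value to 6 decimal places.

0.695786

r = 2, so 2^r = 4.
Weighted: 2.7656805328 − 0.6783224167 = 2.0873581161
R = 2.0873581161/3 = 0.6957860387
Gap between inputs: 1.310e-02; correction applied: +0.0043659055.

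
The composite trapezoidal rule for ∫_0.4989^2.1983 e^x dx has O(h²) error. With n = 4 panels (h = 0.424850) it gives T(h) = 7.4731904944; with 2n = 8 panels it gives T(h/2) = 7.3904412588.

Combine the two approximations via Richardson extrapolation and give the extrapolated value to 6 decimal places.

7.362858

With r = 2 the leading error scales as h^2, so the weight is 2^2 = 4.
2^2·A(h/2) = 29.5617650352; minus A(h) gives 22.0885745408.
22.0885745408 ÷ 3 = 7.3628581803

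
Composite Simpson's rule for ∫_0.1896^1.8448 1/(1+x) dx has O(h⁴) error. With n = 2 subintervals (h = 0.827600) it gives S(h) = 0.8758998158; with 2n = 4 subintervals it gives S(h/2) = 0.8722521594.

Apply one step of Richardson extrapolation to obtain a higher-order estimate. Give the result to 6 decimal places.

0.872009

Error is O(h^4); halving h shrinks it by 2^4 = 16.
Weighted: 13.9560345504 − 0.8758998158 = 13.0801347346
(16·0.8722521594 − 0.8758998158)/(16 − 1) = 0.8720089823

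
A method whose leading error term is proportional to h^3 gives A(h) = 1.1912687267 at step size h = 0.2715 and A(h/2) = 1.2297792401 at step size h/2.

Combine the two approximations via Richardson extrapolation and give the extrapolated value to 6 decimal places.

The method has order 3: 2^3 = 8.
8*1.2297792401 − 1.1912687267 = 8.6469651941
Divide by 2^3 − 1 = 7.
So the Richardson estimate is 1.2352807420.
Shift from A(h/2): +0.0055015019.

1.235281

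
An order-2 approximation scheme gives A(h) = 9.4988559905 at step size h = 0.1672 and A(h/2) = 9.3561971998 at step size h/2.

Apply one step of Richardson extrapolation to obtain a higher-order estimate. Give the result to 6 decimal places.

r = 2, so 2^r = 4.
2^2*A(h/2) = 37.4247887992; minus A(h) gives 27.9259328087.
Denominator 4 − 1 = 3.
R = 27.9259328087/3 = 9.3086442696

9.308644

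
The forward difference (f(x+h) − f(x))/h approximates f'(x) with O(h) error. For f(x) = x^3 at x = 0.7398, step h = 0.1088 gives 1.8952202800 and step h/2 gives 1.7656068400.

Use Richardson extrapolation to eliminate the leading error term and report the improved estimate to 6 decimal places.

1.635993

r = 1: numerator weight 2, denominator 1.
Top: 2(1.7656068400) − (1.8952202800) = 1.6359934000
Divide by 2^1 − 1 = 1.
1.6359934000 ÷ 1 = 1.6359934000
Shift from A(h/2): −0.1296134400.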